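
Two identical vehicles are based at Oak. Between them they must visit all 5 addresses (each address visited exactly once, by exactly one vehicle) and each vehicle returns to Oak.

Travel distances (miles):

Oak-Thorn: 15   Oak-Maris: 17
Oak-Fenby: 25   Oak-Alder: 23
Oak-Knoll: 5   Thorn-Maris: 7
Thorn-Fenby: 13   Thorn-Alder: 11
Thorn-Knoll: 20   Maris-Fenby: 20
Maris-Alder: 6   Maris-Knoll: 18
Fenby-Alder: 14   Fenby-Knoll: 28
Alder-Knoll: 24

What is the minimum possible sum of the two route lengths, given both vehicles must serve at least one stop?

There are 2^4 − 1 = 15 ways to divide the 5 stops into two non-empty groups. For each, the best each vehicle can do is its own shortest tour through its group:
  {Thorn} + {Maris, Fenby, Alder, Knoll}: 30 + 68 = 98
  {Maris} + {Thorn, Fenby, Alder, Knoll}: 34 + 71 = 105
  {Thorn, Maris} + {Fenby, Alder, Knoll}: 39 + 68 = 107
  {Fenby} + {Thorn, Maris, Alder, Knoll}: 50 + 55 = 105
  {Thorn, Fenby} + {Maris, Alder, Knoll}: 53 + 52 = 105
  {Maris, Fenby} + {Thorn, Alder, Knoll}: 62 + 55 = 117
  … (15 splits in total)
  {Thorn, Maris, Fenby, Alder} + {Knoll}: 65 + 10 = 75  ← best
Best: vehicle 1 Oak → Thorn → Fenby → Alder → Maris → Oak = 65; vehicle 2 Oak → Knoll → Oak = 10; combined 75.

Minimum combined distance: 75 miles.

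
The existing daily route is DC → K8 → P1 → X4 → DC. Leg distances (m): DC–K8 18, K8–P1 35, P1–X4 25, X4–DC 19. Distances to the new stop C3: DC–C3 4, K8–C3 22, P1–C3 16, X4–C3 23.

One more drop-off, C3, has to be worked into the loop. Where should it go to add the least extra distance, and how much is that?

Minimum extra distance: 3 m, inserting C3 between K8 and P1.

Insertion cost between consecutive stops i–j is d(i,C3) + d(C3,j) − d(i,j):
  between DC and K8: 4 + 22 − 18 = 8
  between K8 and P1: 22 + 16 − 35 = 3
  between P1 and X4: 16 + 23 − 25 = 14
  between X4 and DC: 23 + 4 − 19 = 8
Cheapest insertion is between K8 and P1, adding 3.
New total = 97 + 3 = 100.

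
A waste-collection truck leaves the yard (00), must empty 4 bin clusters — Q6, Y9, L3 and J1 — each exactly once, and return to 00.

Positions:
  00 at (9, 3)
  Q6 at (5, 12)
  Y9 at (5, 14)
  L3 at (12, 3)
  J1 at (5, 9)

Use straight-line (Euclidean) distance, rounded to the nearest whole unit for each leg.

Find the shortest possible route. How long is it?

There are 12 distinct closed tours to check (reversals are equivalent).
00 → Q6 → Y9 → L3 → J1 → 00: 10+2+13+9+7 = 41
00 → Q6 → Y9 → J1 → L3 → 00: 10+2+5+9+3 = 29
00 → Q6 → L3 → Y9 → J1 → 00: 10+11+13+5+7 = 46
00 → Q6 → L3 → J1 → Y9 → 00: 10+11+9+5+12 = 47
00 → Q6 → J1 → Y9 → L3 → 00: 10+3+5+13+3 = 34
00 → Q6 → J1 → L3 → Y9 → 00: 10+3+9+13+12 = 47
00 → Y9 → Q6 → L3 → J1 → 00: 12+2+11+9+7 = 41
00 → Y9 → Q6 → J1 → L3 → 00: 12+2+3+9+3 = 29
00 → Y9 → L3 → Q6 → J1 → 00: 12+13+11+3+7 = 46
00 → Y9 → J1 → Q6 → L3 → 00: 12+5+3+11+3 = 34
00 → L3 → Q6 → Y9 → J1 → 00: 3+11+2+5+7 = 28
00 → L3 → Y9 → Q6 → J1 → 00: 3+13+2+3+7 = 28
The minimum is 28.
One optimal route: 00 → L3 → Q6 → Y9 → J1 → 00 (or its reverse).

Shortest round trip = 28.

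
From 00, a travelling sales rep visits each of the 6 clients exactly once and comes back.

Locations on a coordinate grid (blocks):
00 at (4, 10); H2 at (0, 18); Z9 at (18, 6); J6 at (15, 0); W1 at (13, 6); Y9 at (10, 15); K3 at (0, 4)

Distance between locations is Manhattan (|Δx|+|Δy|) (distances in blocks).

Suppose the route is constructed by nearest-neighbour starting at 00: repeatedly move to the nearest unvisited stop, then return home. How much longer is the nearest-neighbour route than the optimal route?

4 blocks longer than the optimal tour.

From 00: K3=10, Y9=11, H2=12, W1=13, Z9=18, J6=21 → choose K3 (10).
From K3: H2=14, W1=15, J6=19, Z9=20, Y9=21 → choose H2 (14).
From H2: Y9=13, W1=25, Z9=30, J6=33 → choose Y9 (13).
From Y9: W1=12, Z9=17, J6=20 → choose W1 (12).
From W1: Z9=5, J6=8 → choose Z9 (5).
From Z9: J6=9 → choose J6 (9).
NN route 00 → K3 → H2 → Y9 → W1 → Z9 → J6 → 00 costs 84.
Optimal: 00 → H2 → Y9 → W1 → Z9 → J6 → K3 → 00 costs 80 (by enumerating all 360 distinct tours).
Excess = 84 − 80 = 4.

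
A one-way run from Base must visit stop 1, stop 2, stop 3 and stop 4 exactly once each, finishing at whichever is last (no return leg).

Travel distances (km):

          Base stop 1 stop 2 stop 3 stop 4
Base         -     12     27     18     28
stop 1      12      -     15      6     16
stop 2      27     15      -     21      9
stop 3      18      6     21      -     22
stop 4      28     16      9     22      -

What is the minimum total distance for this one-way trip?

Minimum one-way distance = 48 km.

There are 4! = 24 possible orderings.
Base → stop 1 → stop 2 → stop 3 → stop 4: 12+15+21+22 = 70
Base → stop 1 → stop 2 → stop 4 → stop 3: 12+15+9+22 = 58
Base → stop 1 → stop 3 → stop 2 → stop 4: 12+6+21+9 = 48
Base → stop 1 → stop 3 → stop 4 → stop 2: 12+6+22+9 = 49
Base → stop 1 → stop 4 → stop 2 → stop 3: 12+16+9+21 = 58
Base → stop 1 → stop 4 → stop 3 → stop 2: 12+16+22+21 = 71
Base → stop 2 → stop 1 → stop 3 → stop 4: 27+15+6+22 = 70
Base → stop 2 → stop 1 → stop 4 → stop 3: 27+15+16+22 = 80
Base → stop 2 → stop 3 → stop 1 → stop 4: 27+21+6+16 = 70
Base → stop 2 → stop 3 → stop 4 → stop 1: 27+21+22+16 = 86
Base → stop 2 → stop 4 → stop 1 → stop 3: 27+9+16+6 = 58
Base → stop 2 → stop 4 → stop 3 → stop 1: 27+9+22+6 = 64
Base → stop 3 → stop 1 → stop 2 → stop 4: 18+6+15+9 = 48
Base → stop 3 → stop 1 → stop 4 → stop 2: 18+6+16+9 = 49
… (10 more)
The minimum is 48.
One shortest path: Base → stop 1 → stop 3 → stop 2 → stop 4.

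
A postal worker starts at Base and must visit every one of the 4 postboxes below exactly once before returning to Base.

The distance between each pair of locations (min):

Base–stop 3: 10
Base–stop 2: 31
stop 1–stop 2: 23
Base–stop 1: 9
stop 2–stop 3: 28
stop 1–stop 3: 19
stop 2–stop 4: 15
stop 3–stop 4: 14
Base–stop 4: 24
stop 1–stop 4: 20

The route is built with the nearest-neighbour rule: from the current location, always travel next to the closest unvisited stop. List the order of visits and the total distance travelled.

Base → [stop 1:9 / stop 3:10 / stop 4:24 / stop 2:31] → stop 1 (9)
stop 1 → [stop 3:19 / stop 4:20 / stop 2:23] → stop 3 (19)
stop 3 → [stop 4:14 / stop 2:28] → stop 4 (14)
stop 4 → [stop 2:15] → stop 2 (15)
Return stop 2→Base: 31.
Total = 9 + 19 + 14 + 15 + 31 = 88.

Nearest-neighbour total = 88 min; route Base → stop 1 → stop 3 → stop 4 → stop 2 → Base.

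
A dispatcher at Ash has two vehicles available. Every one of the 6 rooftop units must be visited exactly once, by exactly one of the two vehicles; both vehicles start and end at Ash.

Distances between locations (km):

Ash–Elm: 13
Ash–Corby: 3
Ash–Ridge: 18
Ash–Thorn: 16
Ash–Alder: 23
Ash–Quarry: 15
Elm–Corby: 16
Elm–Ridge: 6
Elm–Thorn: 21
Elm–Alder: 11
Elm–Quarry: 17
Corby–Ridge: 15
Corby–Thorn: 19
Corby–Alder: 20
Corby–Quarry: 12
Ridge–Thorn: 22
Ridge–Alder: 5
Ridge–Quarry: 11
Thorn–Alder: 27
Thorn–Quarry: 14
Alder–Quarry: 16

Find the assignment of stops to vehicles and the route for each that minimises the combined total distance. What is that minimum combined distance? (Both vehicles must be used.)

Check every non-empty split of the stops between the two vehicles; for each half take its own optimal tour:
  {Elm} + {Corby, Ridge, Thorn, Alder, Quarry}: 26 + 69 = 95
  {Corby} + {Elm, Ridge, Thorn, Alder, Quarry}: 6 + 70 = 76
  {Elm, Corby} + {Ridge, Thorn, Alder, Quarry}: 32 + 69 = 101
  {Ridge} + {Elm, Corby, Thorn, Alder, Quarry}: 36 + 76 = 112
  {Elm, Ridge} + {Corby, Thorn, Alder, Quarry}: 37 + 69 = 106
  {Corby, Ridge} + {Elm, Thorn, Alder, Quarry}: 36 + 70 = 106
  … (31 splits in total)
Best: vehicle 1 Ash → Corby → Ash = 6; vehicle 2 Ash → Elm → Ridge → Alder → Quarry → Thorn → Ash = 70; combined 76.

76 km — the smallest possible combined total.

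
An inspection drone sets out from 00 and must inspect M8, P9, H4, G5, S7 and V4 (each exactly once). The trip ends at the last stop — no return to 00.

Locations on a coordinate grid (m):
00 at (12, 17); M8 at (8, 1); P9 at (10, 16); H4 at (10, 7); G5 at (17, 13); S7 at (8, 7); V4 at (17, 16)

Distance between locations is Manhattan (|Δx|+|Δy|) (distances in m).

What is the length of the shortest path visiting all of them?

There are 6! = 720 possible orderings.
00 - M8 - P9 - H4 - G5 - S7 - V4: 20+17+9+13+15+18 = 92
00 - M8 - P9 - H4 - G5 - V4 - S7: 20+17+9+13+3+18 = 80
00 - M8 - P9 - H4 - S7 - G5 - V4: 20+17+9+2+15+3 = 66
00 - M8 - P9 - H4 - S7 - V4 - G5: 20+17+9+2+18+3 = 69
00 - M8 - P9 - H4 - V4 - G5 - S7: 20+17+9+16+3+15 = 80
00 - M8 - P9 - H4 - V4 - S7 - G5: 20+17+9+16+18+15 = 95
00 - M8 - P9 - G5 - H4 - S7 - V4: 20+17+10+13+2+18 = 80
00 - M8 - P9 - G5 - H4 - V4 - S7: 20+17+10+13+16+18 = 94
… (712 more)
00 - P9 - V4 - G5 - H4 - S7 - M8: 3+7+3+13+2+6 = 34  ← best
The minimum is 34.
One shortest path: 00 → P9 → V4 → G5 → H4 → S7 → M8.

34 m — the minimum one-way total.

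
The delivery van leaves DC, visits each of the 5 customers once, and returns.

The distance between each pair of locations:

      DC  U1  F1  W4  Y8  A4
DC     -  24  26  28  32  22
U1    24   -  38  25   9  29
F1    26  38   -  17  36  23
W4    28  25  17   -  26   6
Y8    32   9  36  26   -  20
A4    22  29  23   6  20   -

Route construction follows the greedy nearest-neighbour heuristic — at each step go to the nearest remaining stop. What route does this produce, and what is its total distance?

Total distance 114 via the nearest-neighbour route DC → A4 → W4 → F1 → Y8 → U1 → DC.

From DC: distances to unvisited — A4=22, U1=24, F1=26, W4=28, Y8=32. Nearest is A4 (22).
From A4: distances to unvisited — W4=6, Y8=20, F1=23, U1=29. Nearest is W4 (6).
From W4: distances to unvisited — F1=17, U1=25, Y8=26. Nearest is F1 (17).
From F1: distances to unvisited — Y8=36, U1=38. Nearest is Y8 (36).
From Y8: distances to unvisited — U1=9. Nearest is U1 (9).
Return U1→DC: 24.
Total = 22 + 6 + 17 + 36 + 9 + 24 = 114.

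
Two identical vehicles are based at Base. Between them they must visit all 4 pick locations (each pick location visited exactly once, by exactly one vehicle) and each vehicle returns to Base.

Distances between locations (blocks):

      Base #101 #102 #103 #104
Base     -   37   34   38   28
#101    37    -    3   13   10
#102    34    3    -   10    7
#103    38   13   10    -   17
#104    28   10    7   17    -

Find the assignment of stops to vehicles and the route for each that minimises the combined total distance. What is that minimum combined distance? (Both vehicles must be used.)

There are 2^3 − 1 = 7 ways to divide the 4 stops into two non-empty groups. For each, the best each vehicle can do is its own shortest tour through its group:
  {#101} + {#102, #103, #104}: 74 + 83 = 157
  {#102} + {#101, #103, #104}: 68 + 89 = 157
  {#101, #102} + {#103, #104}: 74 + 83 = 157
  {#103} + {#101, #102, #104}: 76 + 75 = 151
  {#101, #103} + {#102, #104}: 88 + 69 = 157
  {#102, #103} + {#101, #104}: 82 + 75 = 157
  … (7 splits in total)
  {#101, #102, #103} + {#104}: 88 + 56 = 144  ← best
Best: vehicle 1 Base → #101 → #102 → #103 → Base = 88; vehicle 2 Base → #104 → Base = 56; combined 144.

Minimum combined distance: 144 blocks.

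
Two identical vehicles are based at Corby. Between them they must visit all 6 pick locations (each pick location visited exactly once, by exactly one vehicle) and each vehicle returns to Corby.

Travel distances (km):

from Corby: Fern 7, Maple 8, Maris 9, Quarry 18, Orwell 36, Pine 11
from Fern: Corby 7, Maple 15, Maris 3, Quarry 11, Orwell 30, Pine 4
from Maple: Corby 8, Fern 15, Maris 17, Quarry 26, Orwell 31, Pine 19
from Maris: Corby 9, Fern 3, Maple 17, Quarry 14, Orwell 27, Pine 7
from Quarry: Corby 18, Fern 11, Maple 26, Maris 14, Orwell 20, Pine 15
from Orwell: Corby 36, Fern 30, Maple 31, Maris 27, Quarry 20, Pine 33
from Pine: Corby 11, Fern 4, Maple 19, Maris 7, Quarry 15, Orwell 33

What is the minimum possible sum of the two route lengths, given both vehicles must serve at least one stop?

Try each way of splitting the stops between the two vehicles (each non-empty) and, for each split, find the best tour for each vehicle:
  {Fern} + {Maple, Maris, Quarry, Orwell, Pine}: 14 + 90 = 104
  {Maple} + {Fern, Maris, Quarry, Orwell, Pine}: 16 + 82 = 98
  {Fern, Maple} + {Maris, Quarry, Orwell, Pine}: 30 + 82 = 112
  {Maris} + {Fern, Maple, Quarry, Orwell, Pine}: 18 + 85 = 103
  {Fern, Maris} + {Maple, Quarry, Orwell, Pine}: 19 + 85 = 104
  {Maple, Maris} + {Fern, Quarry, Orwell, Pine}: 34 + 82 = 116
  … (31 splits in total)
Best: vehicle 1 Corby → Maple → Corby = 16; vehicle 2 Corby → Fern → Pine → Quarry → Orwell → Maris → Corby = 82; combined 98.

Minimum combined distance: 98 km.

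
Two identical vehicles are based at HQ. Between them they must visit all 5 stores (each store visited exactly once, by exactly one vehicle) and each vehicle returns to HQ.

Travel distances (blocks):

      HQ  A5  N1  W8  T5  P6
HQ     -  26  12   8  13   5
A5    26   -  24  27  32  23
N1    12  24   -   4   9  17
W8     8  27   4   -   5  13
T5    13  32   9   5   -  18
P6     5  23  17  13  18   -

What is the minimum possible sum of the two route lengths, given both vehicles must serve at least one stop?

Try each way of splitting the stops between the two vehicles (each non-empty) and, for each split, find the best tour for each vehicle:
  {A5} + {N1, W8, T5, P6}: 52 + 44 = 96
  {N1} + {A5, W8, T5, P6}: 24 + 73 = 97
  {A5, N1} + {W8, T5, P6}: 62 + 36 = 98
  {W8} + {A5, N1, T5, P6}: 16 + 74 = 90
  {A5, W8} + {N1, T5, P6}: 61 + 44 = 105
  {N1, W8} + {A5, T5, P6}: 24 + 73 = 97
  … (15 splits in total)
  {A5, N1, W8, T5} + {P6}: 72 + 10 = 82  ← best
Best: vehicle 1 HQ → A5 → N1 → W8 → T5 → HQ = 72; vehicle 2 HQ → P6 → HQ = 10; combined 82.

82 blocks — the smallest possible combined total.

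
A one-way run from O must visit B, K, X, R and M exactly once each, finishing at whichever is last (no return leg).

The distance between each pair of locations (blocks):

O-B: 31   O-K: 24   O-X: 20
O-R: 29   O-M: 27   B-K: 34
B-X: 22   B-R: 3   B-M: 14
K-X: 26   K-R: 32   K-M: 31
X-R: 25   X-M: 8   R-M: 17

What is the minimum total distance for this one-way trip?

Shortest open route: 75 blocks.

There are 5! = 120 possible orderings.
O - B - K - X - R - M: 31+34+26+25+17 = 133
O - B - K - X - M - R: 31+34+26+8+17 = 116
O - B - K - R - X - M: 31+34+32+25+8 = 130
O - B - K - R - M - X: 31+34+32+17+8 = 122
O - B - K - M - X - R: 31+34+31+8+25 = 129
O - B - K - M - R - X: 31+34+31+17+25 = 138
O - B - X - K - R - M: 31+22+26+32+17 = 128
O - B - X - K - M - R: 31+22+26+31+17 = 127
O - B - X - R - K - M: 31+22+25+32+31 = 141
O - B - X - R - M - K: 31+22+25+17+31 = 126
O - B - X - M - K - R: 31+22+8+31+32 = 124
O - B - X - M - R - K: 31+22+8+17+32 = 110
O - B - R - K - X - M: 31+3+32+26+8 = 100
O - B - R - K - M - X: 31+3+32+31+8 = 105
… (106 more)
O - K - X - M - B - R: 24+26+8+14+3 = 75  ← best
The minimum is 75.
One shortest path: O → K → X → M → B → R.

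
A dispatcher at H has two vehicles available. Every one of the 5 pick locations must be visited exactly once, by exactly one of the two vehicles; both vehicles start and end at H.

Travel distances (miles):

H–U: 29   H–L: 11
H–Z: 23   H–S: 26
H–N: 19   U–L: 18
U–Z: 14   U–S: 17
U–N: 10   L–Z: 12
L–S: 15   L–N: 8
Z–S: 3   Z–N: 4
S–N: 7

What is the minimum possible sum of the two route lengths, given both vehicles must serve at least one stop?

Check every non-empty split of the stops between the two vehicles; for each half take its own optimal tour:
  {U} + {L, Z, S, N}: 58 + 52 = 110
  {L} + {U, Z, S, N}: 22 + 72 = 94
  {U, L} + {Z, S, N}: 58 + 52 = 110
  {Z} + {U, L, S, N}: 46 + 72 = 118
  {U, Z} + {L, S, N}: 66 + 52 = 118
  {L, Z} + {U, S, N}: 46 + 72 = 118
  … (15 splits in total)
Best: vehicle 1 H → L → H = 22; vehicle 2 H → U → Z → S → N → H = 72; combined 94.

94 miles — the smallest possible combined total.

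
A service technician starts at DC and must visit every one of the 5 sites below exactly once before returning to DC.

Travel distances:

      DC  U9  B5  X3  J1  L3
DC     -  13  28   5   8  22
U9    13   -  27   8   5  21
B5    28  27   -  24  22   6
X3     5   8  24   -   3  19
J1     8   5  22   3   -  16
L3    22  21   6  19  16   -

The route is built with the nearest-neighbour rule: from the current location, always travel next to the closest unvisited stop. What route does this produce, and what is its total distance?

Nearest-neighbour total = 68; route DC → X3 → J1 → U9 → L3 → B5 → DC.

At DC the remaining stops are X3 5, J1 8, U9 13, L3 22, B5 28; go to X3.
At X3 the remaining stops are J1 3, U9 8, L3 19, B5 24; go to J1.
At J1 the remaining stops are U9 5, L3 16, B5 22; go to U9.
At U9 the remaining stops are L3 21, B5 27; go to L3.
At L3 the remaining stops are B5 6; go to B5.
Return B5→DC: 28.
Total = 5 + 3 + 5 + 21 + 6 + 28 = 68.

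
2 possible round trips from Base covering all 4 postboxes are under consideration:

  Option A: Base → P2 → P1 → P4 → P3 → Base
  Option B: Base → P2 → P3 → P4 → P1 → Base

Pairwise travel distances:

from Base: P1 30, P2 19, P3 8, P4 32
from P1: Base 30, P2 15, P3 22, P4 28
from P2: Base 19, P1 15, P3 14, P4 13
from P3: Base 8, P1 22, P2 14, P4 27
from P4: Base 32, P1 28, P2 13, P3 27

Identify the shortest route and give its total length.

97 — Option A is the shortest.

Option A: 19 + 15 + 28 + 27 + 8 = 97
Option B: 19 + 14 + 27 + 28 + 30 = 118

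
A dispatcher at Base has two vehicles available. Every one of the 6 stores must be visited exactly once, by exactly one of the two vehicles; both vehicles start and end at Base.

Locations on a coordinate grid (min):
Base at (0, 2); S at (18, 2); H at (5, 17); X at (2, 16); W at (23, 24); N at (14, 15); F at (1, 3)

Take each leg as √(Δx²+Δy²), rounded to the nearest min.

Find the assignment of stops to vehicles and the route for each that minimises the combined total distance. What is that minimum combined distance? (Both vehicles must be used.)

Minimum combined distance: 82 min.

Check every non-empty split of the stops between the two vehicles; for each half take its own optimal tour:
  {S} + {H, X, W, N, F}: 36 + 68 = 104
  {H} + {S, X, W, N, F}: 32 + 80 = 112
  {S, H} + {X, W, N, F}: 54 + 68 = 122
  {X} + {S, H, W, N, F}: 28 + 79 = 107
  {S, X} + {H, W, N, F}: 53 + 67 = 120
  {H, X} + {S, W, N, F}: 33 + 73 = 106
  … (31 splits in total)
  {S, H, X, W, N} + {F}: 80 + 2 = 82  ← best
Best: vehicle 1 Base → S → W → N → H → X → Base = 80; vehicle 2 Base → F → Base = 2; combined 82.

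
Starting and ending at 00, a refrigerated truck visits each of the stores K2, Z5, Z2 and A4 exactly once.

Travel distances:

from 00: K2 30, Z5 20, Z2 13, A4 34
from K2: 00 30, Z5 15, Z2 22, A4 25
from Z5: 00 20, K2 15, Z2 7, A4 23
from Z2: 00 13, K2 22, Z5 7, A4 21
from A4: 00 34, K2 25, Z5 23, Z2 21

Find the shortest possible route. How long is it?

There are 12 distinct closed tours to check (reversals are equivalent).
00 - K2 - Z5 - Z2 - A4 - 00: 30+15+7+21+34 = 107
00 - K2 - Z5 - A4 - Z2 - 00: 30+15+23+21+13 = 102
00 - K2 - Z2 - Z5 - A4 - 00: 30+22+7+23+34 = 116
00 - K2 - Z2 - A4 - Z5 - 00: 30+22+21+23+20 = 116
00 - K2 - A4 - Z5 - Z2 - 00: 30+25+23+7+13 = 98
00 - K2 - A4 - Z2 - Z5 - 00: 30+25+21+7+20 = 103
00 - Z5 - K2 - Z2 - A4 - 00: 20+15+22+21+34 = 112
00 - Z5 - K2 - A4 - Z2 - 00: 20+15+25+21+13 = 94
00 - Z5 - Z2 - K2 - A4 - 00: 20+7+22+25+34 = 108
00 - Z5 - A4 - K2 - Z2 - 00: 20+23+25+22+13 = 103
00 - Z2 - K2 - Z5 - A4 - 00: 13+22+15+23+34 = 107
00 - Z2 - Z5 - K2 - A4 - 00: 13+7+15+25+34 = 94
The minimum is 94.
One optimal route: 00 → Z5 → K2 → A4 → Z2 → 00 (or its reverse).

Minimum total distance: 94.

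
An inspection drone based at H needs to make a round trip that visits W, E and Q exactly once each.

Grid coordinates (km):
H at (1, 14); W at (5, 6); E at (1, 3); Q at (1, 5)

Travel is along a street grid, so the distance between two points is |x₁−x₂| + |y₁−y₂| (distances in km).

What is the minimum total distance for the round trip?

H→W→E→Q→H: 12+7+2+9 = 30
H→W→Q→E→H: 12+5+2+11 = 30
H→E→W→Q→H: 11+7+5+9 = 32
The minimum is 30.
One optimal route: H → W → E → Q → H (or its reverse).

Minimum total distance: 30 km.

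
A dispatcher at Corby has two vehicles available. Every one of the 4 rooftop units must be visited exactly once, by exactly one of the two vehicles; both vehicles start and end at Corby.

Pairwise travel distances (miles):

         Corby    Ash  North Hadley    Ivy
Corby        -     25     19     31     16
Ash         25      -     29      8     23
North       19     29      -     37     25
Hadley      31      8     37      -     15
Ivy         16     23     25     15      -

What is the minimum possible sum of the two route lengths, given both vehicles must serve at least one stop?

There are 2^3 − 1 = 7 ways to divide the 4 stops into two non-empty groups. For each, the best each vehicle can do is its own shortest tour through its group:
  {Ash} + {North, Hadley, Ivy}: 50 + 87 = 137
  {North} + {Ash, Hadley, Ivy}: 38 + 64 = 102
  {Ash, North} + {Hadley, Ivy}: 73 + 62 = 135
  {Hadley} + {Ash, North, Ivy}: 62 + 87 = 149
  {Ash, Hadley} + {North, Ivy}: 64 + 60 = 124
  {North, Hadley} + {Ash, Ivy}: 87 + 64 = 151
  … (7 splits in total)
Best: vehicle 1 Corby → North → Corby = 38; vehicle 2 Corby → Ash → Hadley → Ivy → Corby = 64; combined 102.

Minimum combined distance: 102 miles.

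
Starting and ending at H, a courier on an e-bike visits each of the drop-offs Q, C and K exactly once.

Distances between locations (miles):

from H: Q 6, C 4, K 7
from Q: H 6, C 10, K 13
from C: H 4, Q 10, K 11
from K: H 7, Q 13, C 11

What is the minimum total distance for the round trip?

34 miles — the shortest possible round trip.

There are 3 distinct closed tours to check (reversals are equivalent).
H - Q - C - K - H: 6+10+11+7 = 34
H - Q - K - C - H: 6+13+11+4 = 34
H - C - Q - K - H: 4+10+13+7 = 34
The minimum is 34.
One optimal route: H → Q → C → K → H (or its reverse).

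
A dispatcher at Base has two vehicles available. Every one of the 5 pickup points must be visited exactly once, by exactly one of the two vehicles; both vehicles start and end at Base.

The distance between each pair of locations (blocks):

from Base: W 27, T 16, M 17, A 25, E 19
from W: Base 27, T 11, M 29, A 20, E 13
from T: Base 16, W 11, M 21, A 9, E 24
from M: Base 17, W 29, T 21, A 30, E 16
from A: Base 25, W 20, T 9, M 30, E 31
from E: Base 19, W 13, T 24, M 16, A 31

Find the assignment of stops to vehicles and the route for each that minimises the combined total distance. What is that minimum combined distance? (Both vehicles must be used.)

111 blocks — the smallest possible combined total.

There are 2^4 − 1 = 15 ways to divide the 5 stops into two non-empty groups. For each, the best each vehicle can do is its own shortest tour through its group:
  {W} + {T, M, A, E}: 54 + 89 = 143
  {T} + {W, M, A, E}: 32 + 91 = 123
  {W, T} + {M, A, E}: 54 + 89 = 143
  {M} + {W, T, A, E}: 34 + 77 = 111
  {W, M} + {T, A, E}: 73 + 75 = 148
  {T, M} + {W, A, E}: 54 + 77 = 131
  … (15 splits in total)
Best: vehicle 1 Base → M → Base = 34; vehicle 2 Base → T → A → W → E → Base = 77; combined 111.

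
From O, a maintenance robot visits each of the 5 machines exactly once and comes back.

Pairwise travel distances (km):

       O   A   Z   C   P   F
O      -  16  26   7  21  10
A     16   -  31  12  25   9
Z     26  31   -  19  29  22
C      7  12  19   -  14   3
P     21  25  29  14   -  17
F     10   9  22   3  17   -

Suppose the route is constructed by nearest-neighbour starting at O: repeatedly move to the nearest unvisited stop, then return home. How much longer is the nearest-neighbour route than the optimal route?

From O: C=7, F=10, A=16, P=21, Z=26 → choose C (7).
From C: F=3, A=12, P=14, Z=19 → choose F (3).
From F: A=9, P=17, Z=22 → choose A (9).
From A: P=25, Z=31 → choose P (25).
From P: Z=29 → choose Z (29).
NN route O → C → F → A → P → Z → O costs 99.
Optimal: O → A → F → Z → P → C → O costs 97 (by enumerating all 60 distinct tours).
Excess = 99 − 97 = 2.

The nearest-neighbour route is 2 km longer than optimal.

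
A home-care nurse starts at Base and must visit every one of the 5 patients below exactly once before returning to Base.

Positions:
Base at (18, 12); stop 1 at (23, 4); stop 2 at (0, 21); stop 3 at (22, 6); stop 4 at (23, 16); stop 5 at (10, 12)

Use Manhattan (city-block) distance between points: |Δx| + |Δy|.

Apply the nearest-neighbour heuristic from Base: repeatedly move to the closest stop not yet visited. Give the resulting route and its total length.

At Base the remaining stops are stop 5 8, stop 4 9, stop 3 10, stop 1 13, stop 2 27; go to stop 5.
At stop 5 the remaining stops are stop 4 17, stop 3 18, stop 2 19, stop 1 21; go to stop 4.
At stop 4 the remaining stops are stop 3 11, stop 1 12, stop 2 28; go to stop 3.
At stop 3 the remaining stops are stop 1 3, stop 2 37; go to stop 1.
At stop 1 the remaining stops are stop 2 40; go to stop 2.
Return stop 2→Base: 27.
Total = 8 + 17 + 11 + 3 + 40 + 27 = 106.

Total distance 106 via the nearest-neighbour route Base → stop 5 → stop 4 → stop 3 → stop 1 → stop 2 → Base.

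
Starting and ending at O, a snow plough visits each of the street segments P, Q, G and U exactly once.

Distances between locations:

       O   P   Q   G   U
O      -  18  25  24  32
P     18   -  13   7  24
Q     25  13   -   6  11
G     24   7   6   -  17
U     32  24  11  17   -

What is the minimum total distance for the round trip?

Minimum total distance: 74.

With 4 stops there are 4!/2 = 12 distinct round trips (a route and its reverse cost the same).
O-P-Q-G-U-O: 18+13+6+17+32 = 86
O-P-Q-U-G-O: 18+13+11+17+24 = 83
O-P-G-Q-U-O: 18+7+6+11+32 = 74
O-P-G-U-Q-O: 18+7+17+11+25 = 78
O-P-U-Q-G-O: 18+24+11+6+24 = 83
O-P-U-G-Q-O: 18+24+17+6+25 = 90
O-Q-P-G-U-O: 25+13+7+17+32 = 94
O-Q-P-U-G-O: 25+13+24+17+24 = 103
O-Q-G-P-U-O: 25+6+7+24+32 = 94
O-Q-U-P-G-O: 25+11+24+7+24 = 91
O-G-P-Q-U-O: 24+7+13+11+32 = 87
O-G-Q-P-U-O: 24+6+13+24+32 = 99
The minimum is 74.
One optimal route: O → P → G → Q → U → O (or its reverse).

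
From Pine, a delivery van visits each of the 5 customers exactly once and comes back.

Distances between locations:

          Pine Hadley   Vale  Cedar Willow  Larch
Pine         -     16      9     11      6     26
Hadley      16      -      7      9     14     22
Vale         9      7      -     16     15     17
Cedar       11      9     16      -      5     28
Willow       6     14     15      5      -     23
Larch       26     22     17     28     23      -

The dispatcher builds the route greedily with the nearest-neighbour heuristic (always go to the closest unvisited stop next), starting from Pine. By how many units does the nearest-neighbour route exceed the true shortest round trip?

Excess over optimum: 2.

Pine: Willow=6, Vale=9, Cedar=11, Hadley=16, Larch=26 ⇒ Willow
Willow: Cedar=5, Hadley=14, Vale=15, Larch=23 ⇒ Cedar
Cedar: Hadley=9, Vale=16, Larch=28 ⇒ Hadley
Hadley: Vale=7, Larch=22 ⇒ Vale
Vale: Larch=17 ⇒ Larch
NN route Pine → Willow → Cedar → Hadley → Vale → Larch → Pine costs 70.
Optimal: Pine → Vale → Larch → Hadley → Cedar → Willow → Pine costs 68 (by enumerating all 60 distinct tours).
Excess = 70 − 68 = 2.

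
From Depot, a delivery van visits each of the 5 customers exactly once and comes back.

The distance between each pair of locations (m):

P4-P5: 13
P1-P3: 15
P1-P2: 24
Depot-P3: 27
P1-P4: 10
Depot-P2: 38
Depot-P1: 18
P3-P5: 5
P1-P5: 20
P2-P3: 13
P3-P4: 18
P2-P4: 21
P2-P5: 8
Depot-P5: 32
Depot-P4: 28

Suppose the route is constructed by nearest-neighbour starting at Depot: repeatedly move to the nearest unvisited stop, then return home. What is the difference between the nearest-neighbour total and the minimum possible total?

The nearest-neighbour route is 8 m longer than optimal.

From Depot: P1=18, P3=27, P4=28, P5=32, P2=38 → choose P1 (18).
From P1: P4=10, P3=15, P5=20, P2=24 → choose P4 (10).
From P4: P5=13, P3=18, P2=21 → choose P5 (13).
From P5: P3=5, P2=8 → choose P3 (5).
From P3: P2=13 → choose P2 (13).
NN route Depot → P1 → P4 → P5 → P3 → P2 → Depot costs 97.
Optimal: Depot → P1 → P4 → P2 → P5 → P3 → Depot costs 89 (by enumerating all 60 distinct tours).
Excess = 97 − 89 = 8.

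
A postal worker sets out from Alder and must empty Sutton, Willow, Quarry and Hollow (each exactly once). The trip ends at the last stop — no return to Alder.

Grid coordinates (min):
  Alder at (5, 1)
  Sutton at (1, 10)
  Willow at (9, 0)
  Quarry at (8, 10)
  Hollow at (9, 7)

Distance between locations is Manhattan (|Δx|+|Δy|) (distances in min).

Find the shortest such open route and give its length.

Shortest open route: 23 min.

There are 4! = 24 possible orderings.
Alder - Sutton - Willow - Quarry - Hollow: 13+18+11+4 = 46
Alder - Sutton - Willow - Hollow - Quarry: 13+18+7+4 = 42
Alder - Sutton - Quarry - Willow - Hollow: 13+7+11+7 = 38
Alder - Sutton - Quarry - Hollow - Willow: 13+7+4+7 = 31
Alder - Sutton - Hollow - Willow - Quarry: 13+11+7+11 = 42
Alder - Sutton - Hollow - Quarry - Willow: 13+11+4+11 = 39
Alder - Willow - Sutton - Quarry - Hollow: 5+18+7+4 = 34
Alder - Willow - Sutton - Hollow - Quarry: 5+18+11+4 = 38
Alder - Willow - Quarry - Sutton - Hollow: 5+11+7+11 = 34
Alder - Willow - Quarry - Hollow - Sutton: 5+11+4+11 = 31
Alder - Willow - Hollow - Sutton - Quarry: 5+7+11+7 = 30
Alder - Willow - Hollow - Quarry - Sutton: 5+7+4+7 = 23
Alder - Quarry - Sutton - Willow - Hollow: 12+7+18+7 = 44
Alder - Quarry - Sutton - Hollow - Willow: 12+7+11+7 = 37
… (10 more)
The minimum is 23.
One shortest path: Alder → Willow → Hollow → Quarry → Sutton.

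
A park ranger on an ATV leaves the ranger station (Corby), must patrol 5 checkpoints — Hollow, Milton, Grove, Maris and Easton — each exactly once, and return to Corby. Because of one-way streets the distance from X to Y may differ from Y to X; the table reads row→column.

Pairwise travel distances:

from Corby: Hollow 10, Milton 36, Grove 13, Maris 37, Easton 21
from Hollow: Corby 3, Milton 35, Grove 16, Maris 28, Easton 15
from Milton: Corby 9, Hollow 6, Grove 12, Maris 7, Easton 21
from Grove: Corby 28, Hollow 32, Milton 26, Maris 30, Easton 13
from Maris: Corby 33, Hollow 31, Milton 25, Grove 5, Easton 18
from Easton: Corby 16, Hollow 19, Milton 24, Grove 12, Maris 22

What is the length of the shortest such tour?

Shortest round trip = 82.

Corby - Hollow - Milton - Grove - Maris - Easton - Corby: 10+35+12+30+18+16 = 121
Corby - Hollow - Milton - Grove - Easton - Maris - Corby: 10+35+12+13+22+33 = 125
Corby - Hollow - Milton - Maris - Grove - Easton - Corby: 10+35+7+5+13+16 = 86
Corby - Hollow - Milton - Maris - Easton - Grove - Corby: 10+35+7+18+12+28 = 110
Corby - Hollow - Milton - Easton - Grove - Maris - Corby: 10+35+21+12+30+33 = 141
Corby - Hollow - Milton - Easton - Maris - Grove - Corby: 10+35+21+22+5+28 = 121
Corby - Hollow - Grove - Milton - Maris - Easton - Corby: 10+16+26+7+18+16 = 93
Corby - Hollow - Grove - Milton - Easton - Maris - Corby: 10+16+26+21+22+33 = 128
Corby - Hollow - Grove - Maris - Milton - Easton - Corby: 10+16+30+25+21+16 = 118
Corby - Hollow - Grove - Maris - Easton - Milton - Corby: 10+16+30+18+24+9 = 107
Corby - Hollow - Grove - Easton - Milton - Maris - Corby: 10+16+13+24+7+33 = 103
Corby - Hollow - Grove - Easton - Maris - Milton - Corby: 10+16+13+22+25+9 = 95
Corby - Hollow - Maris - Milton - Grove - Easton - Corby: 10+28+25+12+13+16 = 104
Corby - Hollow - Maris - Milton - Easton - Grove - Corby: 10+28+25+21+12+28 = 124
… (106 more)
Corby - Grove - Easton - Maris - Milton - Hollow - Corby: 13+13+22+25+6+3 = 82  ← best
The minimum is 82.
One optimal route: Corby → Grove → Easton → Maris → Milton → Hollow → Corby.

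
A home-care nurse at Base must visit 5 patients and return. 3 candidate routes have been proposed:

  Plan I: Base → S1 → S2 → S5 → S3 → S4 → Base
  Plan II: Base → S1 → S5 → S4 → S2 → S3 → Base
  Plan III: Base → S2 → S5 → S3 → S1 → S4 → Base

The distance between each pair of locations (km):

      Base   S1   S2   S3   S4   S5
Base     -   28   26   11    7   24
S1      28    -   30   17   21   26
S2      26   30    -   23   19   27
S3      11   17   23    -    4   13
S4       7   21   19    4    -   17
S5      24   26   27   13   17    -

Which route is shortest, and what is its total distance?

109 km — Plan I is the shortest.

Plan I: 28 + 30 + 27 + 13 + 4 + 7 = 109
Plan II: 28 + 26 + 17 + 19 + 23 + 11 = 124
Plan III: 26 + 27 + 13 + 17 + 21 + 7 = 111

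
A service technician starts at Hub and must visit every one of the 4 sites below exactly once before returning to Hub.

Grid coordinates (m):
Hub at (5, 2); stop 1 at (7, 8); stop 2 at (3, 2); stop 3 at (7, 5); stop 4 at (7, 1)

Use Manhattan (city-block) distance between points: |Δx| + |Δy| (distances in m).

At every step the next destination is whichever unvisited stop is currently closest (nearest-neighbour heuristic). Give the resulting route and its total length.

Total distance 22 m via the nearest-neighbour route Hub → stop 2 → stop 4 → stop 3 → stop 1 → Hub.

At Hub the remaining stops are stop 2 2, stop 4 3, stop 3 5, stop 1 8; go to stop 2.
At stop 2 the remaining stops are stop 4 5, stop 3 7, stop 1 10; go to stop 4.
At stop 4 the remaining stops are stop 3 4, stop 1 7; go to stop 3.
At stop 3 the remaining stops are stop 1 3; go to stop 1.
Return stop 1→Hub: 8.
Total = 2 + 5 + 4 + 3 + 8 = 22.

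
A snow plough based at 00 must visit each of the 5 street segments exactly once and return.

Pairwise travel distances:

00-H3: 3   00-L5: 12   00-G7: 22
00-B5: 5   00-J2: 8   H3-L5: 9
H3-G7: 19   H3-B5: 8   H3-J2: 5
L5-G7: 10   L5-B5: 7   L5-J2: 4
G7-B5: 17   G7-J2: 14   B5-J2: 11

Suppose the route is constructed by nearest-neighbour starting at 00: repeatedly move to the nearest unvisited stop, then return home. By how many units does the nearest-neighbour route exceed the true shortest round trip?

14 longer than the optimal tour.

From 00: H3=3, B5=5, J2=8, L5=12, G7=22 → choose H3 (3).
From H3: J2=5, B5=8, L5=9, G7=19 → choose J2 (5).
From J2: L5=4, B5=11, G7=14 → choose L5 (4).
From L5: B5=7, G7=10 → choose B5 (7).
From B5: G7=17 → choose G7 (17).
NN route 00 → H3 → J2 → L5 → B5 → G7 → 00 costs 58.
Optimal: 00 → H3 → J2 → L5 → G7 → B5 → 00 costs 44 (by enumerating all 60 distinct tours).
Excess = 58 − 44 = 14.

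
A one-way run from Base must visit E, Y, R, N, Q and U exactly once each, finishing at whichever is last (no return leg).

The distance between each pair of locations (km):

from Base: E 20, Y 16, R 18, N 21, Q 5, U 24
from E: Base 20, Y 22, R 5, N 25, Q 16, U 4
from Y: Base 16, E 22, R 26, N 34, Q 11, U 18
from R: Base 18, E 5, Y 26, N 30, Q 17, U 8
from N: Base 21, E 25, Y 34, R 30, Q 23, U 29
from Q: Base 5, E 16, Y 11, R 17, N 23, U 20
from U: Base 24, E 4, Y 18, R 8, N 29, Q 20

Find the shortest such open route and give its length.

There are 6! = 720 possible orderings.
Base → E → Y → R → N → Q → U: 20+22+26+30+23+20 = 141
Base → E → Y → R → N → U → Q: 20+22+26+30+29+20 = 147
Base → E → Y → R → Q → N → U: 20+22+26+17+23+29 = 137
Base → E → Y → R → Q → U → N: 20+22+26+17+20+29 = 134
Base → E → Y → R → U → N → Q: 20+22+26+8+29+23 = 128
Base → E → Y → R → U → Q → N: 20+22+26+8+20+23 = 119
Base → E → Y → N → R → Q → U: 20+22+34+30+17+20 = 143
Base → E → Y → N → R → U → Q: 20+22+34+30+8+20 = 134
… (712 more)
Base → Q → Y → U → R → E → N: 5+11+18+8+5+25 = 72  ← best
The minimum is 72.
One shortest path: Base → Q → Y → U → R → E → N.

Shortest open route: 72 km.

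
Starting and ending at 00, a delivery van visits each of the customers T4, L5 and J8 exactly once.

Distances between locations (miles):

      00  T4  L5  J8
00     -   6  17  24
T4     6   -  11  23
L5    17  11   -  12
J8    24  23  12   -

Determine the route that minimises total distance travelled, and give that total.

There are 3 distinct closed tours to check (reversals are equivalent).
00 → T4 → L5 → J8 → 00: 6+11+12+24 = 53
00 → T4 → J8 → L5 → 00: 6+23+12+17 = 58
00 → L5 → T4 → J8 → 00: 17+11+23+24 = 75
The minimum is 53.
One optimal route: 00 → T4 → L5 → J8 → 00 (or its reverse).

Minimum total distance: 53 miles.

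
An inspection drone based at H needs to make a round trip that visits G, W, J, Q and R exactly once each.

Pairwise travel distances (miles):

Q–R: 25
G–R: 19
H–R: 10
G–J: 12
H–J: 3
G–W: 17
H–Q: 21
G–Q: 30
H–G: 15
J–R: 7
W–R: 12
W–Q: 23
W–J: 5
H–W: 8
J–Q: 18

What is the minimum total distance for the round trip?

90 miles — the shortest possible round trip.

H→G→W→J→Q→R→H: 15+17+5+18+25+10 = 90
H→G→W→J→R→Q→H: 15+17+5+7+25+21 = 90
H→G→W→Q→J→R→H: 15+17+23+18+7+10 = 90
H→G→W→Q→R→J→H: 15+17+23+25+7+3 = 90
H→G→W→R→J→Q→H: 15+17+12+7+18+21 = 90
H→G→W→R→Q→J→H: 15+17+12+25+18+3 = 90
H→G→J→W→Q→R→H: 15+12+5+23+25+10 = 90
H→G→J→W→R→Q→H: 15+12+5+12+25+21 = 90
H→G→J→Q→W→R→H: 15+12+18+23+12+10 = 90
H→G→J→Q→R→W→H: 15+12+18+25+12+8 = 90
H→G→J→R→W→Q→H: 15+12+7+12+23+21 = 90
H→G→J→R→Q→W→H: 15+12+7+25+23+8 = 90
H→G→Q→W→J→R→H: 15+30+23+5+7+10 = 90
H→G→Q→W→R→J→H: 15+30+23+12+7+3 = 90
… (46 more)
The minimum is 90.
One optimal route: H → G → W → J → Q → R → H (or its reverse).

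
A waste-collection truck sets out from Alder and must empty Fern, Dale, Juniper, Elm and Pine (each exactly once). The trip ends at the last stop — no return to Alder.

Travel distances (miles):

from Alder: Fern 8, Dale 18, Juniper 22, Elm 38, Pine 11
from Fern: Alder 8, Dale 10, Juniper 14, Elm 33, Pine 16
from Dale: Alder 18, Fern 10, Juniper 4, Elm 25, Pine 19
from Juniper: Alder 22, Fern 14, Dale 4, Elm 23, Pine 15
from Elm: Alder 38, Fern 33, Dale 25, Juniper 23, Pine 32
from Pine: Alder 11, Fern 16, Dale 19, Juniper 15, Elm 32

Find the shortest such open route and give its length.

Minimum one-way distance = 64 miles.

There are 5! = 120 possible orderings.
Alder - Fern - Dale - Juniper - Elm - Pine: 8+10+4+23+32 = 77
Alder - Fern - Dale - Juniper - Pine - Elm: 8+10+4+15+32 = 69
Alder - Fern - Dale - Elm - Juniper - Pine: 8+10+25+23+15 = 81
Alder - Fern - Dale - Elm - Pine - Juniper: 8+10+25+32+15 = 90
Alder - Fern - Dale - Pine - Juniper - Elm: 8+10+19+15+23 = 75
Alder - Fern - Dale - Pine - Elm - Juniper: 8+10+19+32+23 = 92
Alder - Fern - Juniper - Dale - Elm - Pine: 8+14+4+25+32 = 83
Alder - Fern - Juniper - Dale - Pine - Elm: 8+14+4+19+32 = 77
Alder - Fern - Juniper - Elm - Dale - Pine: 8+14+23+25+19 = 89
Alder - Fern - Juniper - Elm - Pine - Dale: 8+14+23+32+19 = 96
Alder - Fern - Juniper - Pine - Dale - Elm: 8+14+15+19+25 = 81
Alder - Fern - Juniper - Pine - Elm - Dale: 8+14+15+32+25 = 94
Alder - Fern - Elm - Dale - Juniper - Pine: 8+33+25+4+15 = 85
Alder - Fern - Elm - Dale - Pine - Juniper: 8+33+25+19+15 = 100
… (106 more)
Alder - Pine - Fern - Dale - Juniper - Elm: 11+16+10+4+23 = 64  ← best
The minimum is 64.
One shortest path: Alder → Pine → Fern → Dale → Juniper → Elm.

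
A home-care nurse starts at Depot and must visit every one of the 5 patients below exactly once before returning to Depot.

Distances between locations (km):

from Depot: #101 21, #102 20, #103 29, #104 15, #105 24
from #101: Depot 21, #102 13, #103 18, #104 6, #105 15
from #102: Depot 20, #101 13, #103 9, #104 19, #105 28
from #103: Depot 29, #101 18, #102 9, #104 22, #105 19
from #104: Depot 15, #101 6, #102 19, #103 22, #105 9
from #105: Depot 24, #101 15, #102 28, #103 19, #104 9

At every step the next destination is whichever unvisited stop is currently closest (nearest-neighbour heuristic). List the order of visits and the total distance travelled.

At Depot the remaining stops are #104 15, #102 20, #101 21, #105 24, #103 29; go to #104.
At #104 the remaining stops are #101 6, #105 9, #102 19, #103 22; go to #101.
At #101 the remaining stops are #102 13, #105 15, #103 18; go to #102.
At #102 the remaining stops are #103 9, #105 28; go to #103.
At #103 the remaining stops are #105 19; go to #105.
Return #105→Depot: 24.
Total = 15 + 6 + 13 + 9 + 19 + 24 = 86.

86 km along Depot → #104 → #101 → #102 → #103 → #105 → Depot.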